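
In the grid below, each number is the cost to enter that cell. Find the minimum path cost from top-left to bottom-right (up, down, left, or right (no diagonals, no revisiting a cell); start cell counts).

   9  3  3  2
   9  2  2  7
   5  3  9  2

Path (0,0) -> (0,1) -> (1,1) -> (1,2) -> (1,3) -> (2,3): 9 + 3 + 2 + 2 + 7 + 2 = 25.

25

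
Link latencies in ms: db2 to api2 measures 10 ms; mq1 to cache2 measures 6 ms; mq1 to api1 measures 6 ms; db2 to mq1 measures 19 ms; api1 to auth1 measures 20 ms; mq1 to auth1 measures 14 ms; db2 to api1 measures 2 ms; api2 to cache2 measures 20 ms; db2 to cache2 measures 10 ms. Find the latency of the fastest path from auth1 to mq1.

14

A few of the auth1→mq1 routes:
auth1 - api1 - db2 - cache2 - mq1: 20 + 2 + 10 + 6 = 38
auth1 - api1 - mq1: 20 + 6 = 26
auth1 - mq1: 14
Shortest: 14 ms.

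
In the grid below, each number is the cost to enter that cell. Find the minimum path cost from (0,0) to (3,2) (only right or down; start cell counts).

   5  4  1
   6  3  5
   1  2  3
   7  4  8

25

Path (0,0) → (0,1) → (1,1) → (2,1) → (2,2) → (3,2): 5 + 4 + 3 + 2 + 3 + 8 = 25.
For comparison, the top-then-right route costs 26.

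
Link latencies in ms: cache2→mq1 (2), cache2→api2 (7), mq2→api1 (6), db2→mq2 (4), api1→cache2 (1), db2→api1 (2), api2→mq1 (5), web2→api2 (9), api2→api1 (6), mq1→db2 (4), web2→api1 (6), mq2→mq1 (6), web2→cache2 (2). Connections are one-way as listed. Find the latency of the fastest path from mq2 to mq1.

6

Candidate routes:
mq2-api1-cache2-mq1: 6 + 1 + 2 = 9
mq2-api1-cache2-api2-mq1: 6 + 1 + 7 + 5 = 19
mq2-mq1: 6
Best route has total 6 ms.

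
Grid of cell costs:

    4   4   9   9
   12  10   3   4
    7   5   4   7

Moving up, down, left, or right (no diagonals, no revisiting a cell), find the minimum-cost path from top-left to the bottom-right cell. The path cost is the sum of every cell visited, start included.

Best path: [0,0]→[0,1]→[0,2]→[1,2]→[1,3]→[2,3]
Cost: 4 + 4 + 9 + 3 + 4 + 7 = 31

31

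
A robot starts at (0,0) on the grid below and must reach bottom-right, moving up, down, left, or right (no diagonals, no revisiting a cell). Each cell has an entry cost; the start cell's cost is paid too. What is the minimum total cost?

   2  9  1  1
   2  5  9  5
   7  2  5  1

17

Take [0,0]→[1,0]→[1,1]→[2,1]→[2,2]→[2,3] for a total of 2 + 2 + 5 + 2 + 5 + 1 = 17.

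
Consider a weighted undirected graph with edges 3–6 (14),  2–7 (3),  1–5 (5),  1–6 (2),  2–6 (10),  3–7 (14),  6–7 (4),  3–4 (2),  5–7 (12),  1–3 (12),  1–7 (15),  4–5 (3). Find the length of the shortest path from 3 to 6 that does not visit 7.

12

Candidate routes:
3 → 6: 14
3 → 1 → 6: 12 + 2 = 14
3 → 4 → 5 → 1 → 6: 2 + 3 + 5 + 2 = 12
The minimum is 12.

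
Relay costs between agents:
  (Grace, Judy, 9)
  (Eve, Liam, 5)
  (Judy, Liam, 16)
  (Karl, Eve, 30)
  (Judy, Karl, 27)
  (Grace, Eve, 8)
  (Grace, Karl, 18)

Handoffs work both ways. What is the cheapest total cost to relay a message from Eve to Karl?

26

Candidate routes:
Eve→Grace→Judy→Karl: 8 + 9 + 27 = 44
Eve→Liam→Judy→Grace→Karl: 5 + 16 + 9 + 18 = 48
Eve→Liam→Judy→Karl: 5 + 16 + 27 = 48
Eve→Grace→Karl: 8 + 18 = 26
Eve→Karl: 30
Shortest: 26.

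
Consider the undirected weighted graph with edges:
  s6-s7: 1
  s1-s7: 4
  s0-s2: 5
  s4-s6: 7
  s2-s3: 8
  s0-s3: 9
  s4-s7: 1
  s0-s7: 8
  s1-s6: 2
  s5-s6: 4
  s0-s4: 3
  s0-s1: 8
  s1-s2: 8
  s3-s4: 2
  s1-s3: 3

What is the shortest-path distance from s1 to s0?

7

Comparing a few candidate routes:
s1 → s7 → s4 → s0: 4 + 1 + 3 = 8
s1 → s0: 8
s1 → s3 → s4 → s0: 3 + 2 + 3 = 8
s1 → s6 → s7 → s4 → s0: 2 + 1 + 1 + 3 = 7
Best route has total 7.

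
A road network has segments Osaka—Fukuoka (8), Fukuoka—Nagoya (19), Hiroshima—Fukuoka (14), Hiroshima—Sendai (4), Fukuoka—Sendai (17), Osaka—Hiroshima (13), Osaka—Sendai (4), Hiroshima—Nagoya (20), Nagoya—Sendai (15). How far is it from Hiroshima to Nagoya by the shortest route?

19

Some routes from Hiroshima to Nagoya:
Hiroshima → Fukuoka → Nagoya: 14 + 19 = 33
Hiroshima → Sendai → Nagoya: 4 + 15 = 19
Hiroshima → Osaka → Sendai → Nagoya: 13 + 4 + 15 = 32
Hiroshima → Nagoya: 20
Best route has total 19 km.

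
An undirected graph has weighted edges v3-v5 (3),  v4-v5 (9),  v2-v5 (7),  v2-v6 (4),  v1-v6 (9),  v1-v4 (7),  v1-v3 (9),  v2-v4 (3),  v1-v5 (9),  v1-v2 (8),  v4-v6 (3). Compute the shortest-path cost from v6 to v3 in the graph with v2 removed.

15

Some routes from v6 to v3 avoiding v2:
v6 → v4 → v5 → v3: 3 + 9 + 3 = 15
v6 → v4 → v1 → v3: 3 + 7 + 9 = 19
v6 → v1 → v3: 9 + 9 = 18
Shortest: 15.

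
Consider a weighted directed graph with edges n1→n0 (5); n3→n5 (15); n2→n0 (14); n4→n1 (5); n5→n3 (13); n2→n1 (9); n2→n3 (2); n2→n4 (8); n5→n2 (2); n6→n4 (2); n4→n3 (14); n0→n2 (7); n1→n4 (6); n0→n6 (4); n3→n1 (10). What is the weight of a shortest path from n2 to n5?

17

Checking several routes:
n2 -> n4 -> n3 -> n5: 8 + 14 + 15 = 37
n2 -> n1 -> n4 -> n3 -> n5: 9 + 6 + 14 + 15 = 44
n2 -> n0 -> n6 -> n4 -> n3 -> n5: 14 + 4 + 2 + 14 + 15 = 49
n2 -> n3 -> n5: 2 + 15 = 17
Shortest: 17.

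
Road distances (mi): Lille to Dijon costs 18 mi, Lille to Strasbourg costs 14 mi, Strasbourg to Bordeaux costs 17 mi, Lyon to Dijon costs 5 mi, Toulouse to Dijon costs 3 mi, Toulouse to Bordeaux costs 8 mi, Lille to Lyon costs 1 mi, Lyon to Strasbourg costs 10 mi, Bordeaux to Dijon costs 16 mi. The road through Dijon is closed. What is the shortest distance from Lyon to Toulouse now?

Routes from Lyon to Toulouse avoiding Dijon:
Lyon - Strasbourg - Bordeaux - Toulouse: 10 + 17 + 8 = 35
Lyon - Lille - Strasbourg - Bordeaux - Toulouse: 1 + 14 + 17 + 8 = 40
Shortest: 35 mi.

35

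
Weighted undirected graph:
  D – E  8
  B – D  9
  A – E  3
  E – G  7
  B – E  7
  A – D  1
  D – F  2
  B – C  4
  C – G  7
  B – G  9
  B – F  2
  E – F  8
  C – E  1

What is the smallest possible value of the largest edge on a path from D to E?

3

A few of the D→E routes:
D→F→B→C→G→E: max(2, 2, 4, 7, 7) = 7
D→F→B→E: max(2, 2, 7) = 7
D→A→E: max(1, 3) = 3
D→E: max(8) = 8
D→F→B→C→E: max(2, 2, 4, 1) = 4
Smallest bottleneck: 3.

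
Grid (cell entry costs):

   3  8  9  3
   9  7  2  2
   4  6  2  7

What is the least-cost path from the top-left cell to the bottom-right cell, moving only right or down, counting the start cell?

29

One optimal route is (0,0) (0,1) (1,1) (1,2) (1,3) (2,3).
Its cost is 3 + 8 + 7 + 2 + 2 + 7 = 29.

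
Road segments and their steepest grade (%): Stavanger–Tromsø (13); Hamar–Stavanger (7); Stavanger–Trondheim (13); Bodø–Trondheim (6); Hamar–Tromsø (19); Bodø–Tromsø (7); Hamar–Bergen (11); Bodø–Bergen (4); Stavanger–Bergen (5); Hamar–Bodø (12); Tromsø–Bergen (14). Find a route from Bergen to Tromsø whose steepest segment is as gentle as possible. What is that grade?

7

Some routes from Bergen to Tromsø:
Bergen -> Bodø -> Tromsø: max(4, 7) = 7
Bergen -> Stavanger -> Trondheim -> Bodø -> Tromsø: max(5, 13, 6, 7) = 13
Bergen -> Hamar -> Bodø -> Tromsø: max(11, 12, 7) = 12
Bergen -> Stavanger -> Hamar -> Bodø -> Tromsø: max(5, 7, 12, 7) = 12
Bergen -> Stavanger -> Tromsø: max(5, 13) = 13
Smallest bottleneck: 7%.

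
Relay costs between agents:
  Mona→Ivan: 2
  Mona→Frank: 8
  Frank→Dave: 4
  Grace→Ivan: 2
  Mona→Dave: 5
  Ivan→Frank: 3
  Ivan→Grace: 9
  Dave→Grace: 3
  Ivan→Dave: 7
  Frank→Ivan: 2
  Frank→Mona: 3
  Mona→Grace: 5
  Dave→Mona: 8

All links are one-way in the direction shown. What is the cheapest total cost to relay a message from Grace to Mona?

8

Routes from Grace to Mona:
Grace → Ivan → Frank → Mona: 2 + 3 + 3 = 8
Grace → Ivan → Frank → Dave → Mona: 2 + 3 + 4 + 8 = 17
Grace → Ivan → Dave → Mona: 2 + 7 + 8 = 17
Best route has total 8.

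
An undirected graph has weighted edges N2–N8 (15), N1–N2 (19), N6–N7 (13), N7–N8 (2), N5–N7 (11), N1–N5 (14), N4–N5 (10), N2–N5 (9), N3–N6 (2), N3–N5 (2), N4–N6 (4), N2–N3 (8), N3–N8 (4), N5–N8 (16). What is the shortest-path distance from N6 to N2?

Comparing a few candidate routes:
N6 → N4 → N5 → N2: 4 + 10 + 9 = 23
N6 → N3 → N2: 2 + 8 = 10
N6 → N3 → N5 → N2: 2 + 2 + 9 = 13
N6 → N4 → N5 → N3 → N2: 4 + 10 + 2 + 8 = 24
N6 → N3 → N8 → N2: 2 + 4 + 15 = 21
N6 → N7 → N8 → N3 → N2: 13 + 2 + 4 + 8 = 27
Shortest: 10.

10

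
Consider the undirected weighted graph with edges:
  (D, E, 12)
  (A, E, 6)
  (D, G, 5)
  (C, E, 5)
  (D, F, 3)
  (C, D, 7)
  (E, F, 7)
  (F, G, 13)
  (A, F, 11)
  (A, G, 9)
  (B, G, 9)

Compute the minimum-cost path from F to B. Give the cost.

Checking several routes:
F → A → G → B: 11 + 9 + 9 = 29
F → G → B: 13 + 9 = 22
F → E → A → G → B: 7 + 6 + 9 + 9 = 31
F → E → C → D → G → B: 7 + 5 + 7 + 5 + 9 = 33
F → D → G → B: 3 + 5 + 9 = 17
F → E → D → G → B: 7 + 12 + 5 + 9 = 33
Best route has total 17.

17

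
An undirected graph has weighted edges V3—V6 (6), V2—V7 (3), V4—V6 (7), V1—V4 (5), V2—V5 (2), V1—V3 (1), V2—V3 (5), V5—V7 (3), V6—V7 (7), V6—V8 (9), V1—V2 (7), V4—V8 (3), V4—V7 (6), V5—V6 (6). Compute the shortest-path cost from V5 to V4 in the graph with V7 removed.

A few of the V5→V4 routes:
V5 → V6 → V4: 6 + 7 = 13
V5 → V2 → V1 → V4: 2 + 7 + 5 = 14
V5 → V2 → V3 → V1 → V4: 2 + 5 + 1 + 5 = 13
V5 → V6 → V8 → V4: 6 + 9 + 3 = 18
Shortest: 13.

13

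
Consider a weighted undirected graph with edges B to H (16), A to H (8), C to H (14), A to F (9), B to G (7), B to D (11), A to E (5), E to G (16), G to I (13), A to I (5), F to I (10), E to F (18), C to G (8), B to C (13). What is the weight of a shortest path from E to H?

13

Some routes from E to H:
E→G→B→H: 16 + 7 + 16 = 39
E→F→A→H: 18 + 9 + 8 = 35
E→F→I→A→H: 18 + 10 + 5 + 8 = 41
E→G→I→A→H: 16 + 13 + 5 + 8 = 42
E→A→H: 5 + 8 = 13
E→G→C→H: 16 + 8 + 14 = 38
The minimum is 13.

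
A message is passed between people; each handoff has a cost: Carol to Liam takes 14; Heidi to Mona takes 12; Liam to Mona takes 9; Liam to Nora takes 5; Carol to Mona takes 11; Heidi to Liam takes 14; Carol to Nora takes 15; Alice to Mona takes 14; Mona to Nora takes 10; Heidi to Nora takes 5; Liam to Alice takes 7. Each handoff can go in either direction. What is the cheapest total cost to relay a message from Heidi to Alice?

Comparing a few candidate routes:
Heidi→Liam→Alice: 14 + 7 = 21
Heidi→Nora→Liam→Alice: 5 + 5 + 7 = 17
Heidi→Mona→Alice: 12 + 14 = 26
The minimum is 17.

17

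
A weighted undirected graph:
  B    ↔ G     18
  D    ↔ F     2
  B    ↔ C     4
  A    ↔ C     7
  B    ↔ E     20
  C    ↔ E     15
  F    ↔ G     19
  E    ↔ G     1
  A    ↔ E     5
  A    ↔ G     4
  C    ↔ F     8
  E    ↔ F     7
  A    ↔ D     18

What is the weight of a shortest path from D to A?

Comparing a few candidate routes:
D - F - E - A: 2 + 7 + 5 = 14
D - A: 18
D - F - C - A: 2 + 8 + 7 = 17
D - F - E - G - A: 2 + 7 + 1 + 4 = 14
Shortest: 14.

14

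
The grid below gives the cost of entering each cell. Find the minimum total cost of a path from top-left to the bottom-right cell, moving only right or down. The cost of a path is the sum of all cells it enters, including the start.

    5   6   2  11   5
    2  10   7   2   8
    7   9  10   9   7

37

Best path: (0,0) -> (0,1) -> (0,2) -> (1,2) -> (1,3) -> (1,4) -> (2,4)
Cost: 5 + 6 + 2 + 7 + 2 + 8 + 7 = 37
(Top row then right column would cost 44.)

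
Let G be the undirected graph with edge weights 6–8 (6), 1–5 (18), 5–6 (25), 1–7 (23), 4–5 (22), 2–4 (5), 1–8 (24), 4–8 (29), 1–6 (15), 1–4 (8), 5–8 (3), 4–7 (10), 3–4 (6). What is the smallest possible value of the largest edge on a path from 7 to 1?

10

Some routes from 7 to 1:
7 → 4 → 5 → 8 → 1: max(10, 22, 3, 24) = 24
7 → 4 → 5 → 1: max(10, 22, 18) = 22
7 → 4 → 1: max(10, 8) = 10
7 → 1: max(23) = 23
7 → 4 → 5 → 8 → 6 → 1: max(10, 22, 3, 6, 15) = 22
Best route has worst link 10.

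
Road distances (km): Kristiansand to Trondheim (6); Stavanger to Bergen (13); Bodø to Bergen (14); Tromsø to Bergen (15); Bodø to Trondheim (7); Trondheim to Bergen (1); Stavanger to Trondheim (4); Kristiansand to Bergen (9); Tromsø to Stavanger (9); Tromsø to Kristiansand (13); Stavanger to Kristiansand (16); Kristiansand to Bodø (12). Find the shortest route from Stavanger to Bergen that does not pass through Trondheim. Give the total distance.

Comparing a few candidate routes:
Stavanger→Bergen: 13
Stavanger→Tromsø→Kristiansand→Bergen: 9 + 13 + 9 = 31
Stavanger→Kristiansand→Bergen: 16 + 9 = 25
Stavanger→Tromsø→Bergen: 9 + 15 = 24
The minimum is 13 km.

13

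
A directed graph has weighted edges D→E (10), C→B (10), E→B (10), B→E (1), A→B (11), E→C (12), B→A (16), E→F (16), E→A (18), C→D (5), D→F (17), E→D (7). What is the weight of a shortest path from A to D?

Candidate routes:
A - B - E - D: 11 + 1 + 7 = 19
A - B - E - C - D: 11 + 1 + 12 + 5 = 29
The minimum is 19.

19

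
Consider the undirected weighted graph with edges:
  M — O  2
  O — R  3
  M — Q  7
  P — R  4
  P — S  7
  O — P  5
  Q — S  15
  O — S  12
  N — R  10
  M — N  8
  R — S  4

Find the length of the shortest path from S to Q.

15

Some routes from S to Q:
S -> R -> O -> M -> Q: 4 + 3 + 2 + 7 = 16
S -> Q: 15
S -> O -> M -> Q: 12 + 2 + 7 = 21
S -> P -> O -> M -> Q: 7 + 5 + 2 + 7 = 21
S -> R -> P -> O -> M -> Q: 4 + 4 + 5 + 2 + 7 = 22
Shortest: 15.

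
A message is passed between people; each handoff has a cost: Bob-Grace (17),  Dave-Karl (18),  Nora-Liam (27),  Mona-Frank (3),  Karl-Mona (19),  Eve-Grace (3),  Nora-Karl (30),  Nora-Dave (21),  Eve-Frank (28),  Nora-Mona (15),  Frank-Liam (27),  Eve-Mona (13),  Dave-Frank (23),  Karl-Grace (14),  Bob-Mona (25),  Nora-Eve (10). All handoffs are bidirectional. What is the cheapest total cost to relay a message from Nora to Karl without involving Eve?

Some routes from Nora to Karl avoiding Eve:
Nora - Dave - Karl: 21 + 18 = 39
Nora - Karl: 30
Nora - Mona - Karl: 15 + 19 = 34
Shortest: 30.

30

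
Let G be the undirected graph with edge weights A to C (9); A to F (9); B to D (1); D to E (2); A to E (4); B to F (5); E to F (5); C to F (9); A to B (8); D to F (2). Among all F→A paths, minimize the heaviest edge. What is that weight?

4

Some routes from F to A:
F → D → E → A: max(2, 2, 4) = 4
F → B → D → E → A: max(5, 1, 2, 4) = 5
F → E → D → B → A: max(5, 2, 1, 8) = 8
F → B → A: max(5, 8) = 8
F → E → A: max(5, 4) = 5
Smallest bottleneck: 4.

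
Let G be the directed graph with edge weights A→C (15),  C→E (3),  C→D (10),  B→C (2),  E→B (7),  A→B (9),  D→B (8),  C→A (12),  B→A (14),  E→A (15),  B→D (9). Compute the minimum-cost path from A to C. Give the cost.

11

Routes from A to C:
A → C: 15
A → B → C: 9 + 2 = 11
The minimum is 11.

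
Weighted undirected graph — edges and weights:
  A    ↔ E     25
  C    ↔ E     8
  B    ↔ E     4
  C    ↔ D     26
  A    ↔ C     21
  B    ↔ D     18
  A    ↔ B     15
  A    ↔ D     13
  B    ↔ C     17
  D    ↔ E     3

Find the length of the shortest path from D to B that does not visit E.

18

Candidate routes:
D→A→C→B: 13 + 21 + 17 = 51
D→A→B: 13 + 15 = 28
D→B: 18
D→C→A→B: 26 + 21 + 15 = 62
D→C→B: 26 + 17 = 43
Best route has total 18.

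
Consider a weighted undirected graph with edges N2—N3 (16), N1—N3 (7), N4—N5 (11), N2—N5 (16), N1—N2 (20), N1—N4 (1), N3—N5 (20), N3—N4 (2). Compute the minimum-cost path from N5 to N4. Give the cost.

11

Checking several routes:
N5-N4: 11
N5-N3-N4: 20 + 2 = 22
N5-N3-N1-N4: 20 + 7 + 1 = 28
Shortest: 11.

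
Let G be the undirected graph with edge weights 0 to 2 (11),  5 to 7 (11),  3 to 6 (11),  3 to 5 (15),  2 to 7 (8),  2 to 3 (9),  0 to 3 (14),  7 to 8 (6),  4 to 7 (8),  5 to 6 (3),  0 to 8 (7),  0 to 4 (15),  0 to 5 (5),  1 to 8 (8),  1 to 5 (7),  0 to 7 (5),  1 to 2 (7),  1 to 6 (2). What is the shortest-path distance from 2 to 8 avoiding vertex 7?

15

Comparing a few candidate routes:
2-1-6-5-0-8: 7 + 2 + 3 + 5 + 7 = 24
2-1-8: 7 + 8 = 15
2-0-8: 11 + 7 = 18
Best route has total 15.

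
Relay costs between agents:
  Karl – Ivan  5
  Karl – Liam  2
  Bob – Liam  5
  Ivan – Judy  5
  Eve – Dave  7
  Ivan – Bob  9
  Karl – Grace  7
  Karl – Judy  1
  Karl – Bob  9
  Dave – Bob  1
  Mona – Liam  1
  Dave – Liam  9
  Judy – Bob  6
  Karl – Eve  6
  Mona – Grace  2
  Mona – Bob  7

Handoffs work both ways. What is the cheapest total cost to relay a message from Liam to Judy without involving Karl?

11

Some routes from Liam to Judy avoiding Karl:
Liam-Mona-Bob-Judy: 1 + 7 + 6 = 14
Liam-Mona-Bob-Ivan-Judy: 1 + 7 + 9 + 5 = 22
Liam-Bob-Judy: 5 + 6 = 11
Liam-Dave-Bob-Judy: 9 + 1 + 6 = 16
Liam-Bob-Ivan-Judy: 5 + 9 + 5 = 19
Best route has total 11.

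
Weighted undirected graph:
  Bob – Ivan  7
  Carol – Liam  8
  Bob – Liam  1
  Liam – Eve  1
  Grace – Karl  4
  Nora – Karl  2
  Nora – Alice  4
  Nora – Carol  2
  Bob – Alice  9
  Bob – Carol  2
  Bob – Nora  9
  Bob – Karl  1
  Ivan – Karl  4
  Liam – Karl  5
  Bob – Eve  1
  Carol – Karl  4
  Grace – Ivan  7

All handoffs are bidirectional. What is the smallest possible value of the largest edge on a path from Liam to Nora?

Checking several routes:
Liam→Bob→Carol→Nora: max(1, 2, 2) = 2
Liam→Bob→Karl→Nora: max(1, 1, 2) = 2
Liam→Eve→Bob→Karl→Nora: max(1, 1, 1, 2) = 2
Liam→Eve→Bob→Carol→Nora: max(1, 1, 2, 2) = 2
Smallest bottleneck: 2.

2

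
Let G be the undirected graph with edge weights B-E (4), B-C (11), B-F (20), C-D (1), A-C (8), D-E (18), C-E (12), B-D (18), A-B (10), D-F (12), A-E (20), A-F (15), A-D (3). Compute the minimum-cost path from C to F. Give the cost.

13

Checking several routes:
C-A-D-F: 8 + 3 + 12 = 23
C-B-F: 11 + 20 = 31
C-D-F: 1 + 12 = 13
C-D-A-F: 1 + 3 + 15 = 19
C-A-F: 8 + 15 = 23
Best route has total 13.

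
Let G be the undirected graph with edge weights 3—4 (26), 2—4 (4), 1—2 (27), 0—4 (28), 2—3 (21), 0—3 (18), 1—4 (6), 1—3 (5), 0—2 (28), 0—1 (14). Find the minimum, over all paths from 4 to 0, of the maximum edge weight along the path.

Comparing a few candidate routes:
4→3→1→0: max(26, 5, 14) = 26
4→2→3→1→0: max(4, 21, 5, 14) = 21
4→2→3→0: max(4, 21, 18) = 21
4→1→0: max(6, 14) = 14
4→1→3→0: max(6, 5, 18) = 18
The minimum achievable maximum is 14.

14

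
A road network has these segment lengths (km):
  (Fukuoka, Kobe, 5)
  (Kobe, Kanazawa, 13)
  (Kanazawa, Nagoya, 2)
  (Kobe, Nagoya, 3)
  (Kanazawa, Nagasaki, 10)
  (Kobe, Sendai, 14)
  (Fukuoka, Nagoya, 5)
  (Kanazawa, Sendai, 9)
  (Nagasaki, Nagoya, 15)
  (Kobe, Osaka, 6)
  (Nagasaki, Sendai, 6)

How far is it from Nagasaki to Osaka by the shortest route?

21

Comparing a few candidate routes:
Nagasaki - Kanazawa - Nagoya - Kobe - Osaka: 10 + 2 + 3 + 6 = 21
Nagasaki - Nagoya - Kobe - Osaka: 15 + 3 + 6 = 24
Nagasaki - Kanazawa - Nagoya - Fukuoka - Kobe - Osaka: 10 + 2 + 5 + 5 + 6 = 28
Nagasaki - Kanazawa - Kobe - Osaka: 10 + 13 + 6 = 29
Nagasaki - Sendai - Kanazawa - Nagoya - Kobe - Osaka: 6 + 9 + 2 + 3 + 6 = 26
Nagasaki - Sendai - Kobe - Osaka: 6 + 14 + 6 = 26
Best route has total 21 km.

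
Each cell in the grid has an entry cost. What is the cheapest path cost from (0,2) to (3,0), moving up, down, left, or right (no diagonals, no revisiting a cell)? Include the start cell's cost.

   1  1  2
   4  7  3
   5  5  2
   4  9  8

Cheapest: (0,2) (0,1) (0,0) (1,0) (2,0) (3,0)
  2 + 1 + 1 + 4 + 5 + 4 = 17

17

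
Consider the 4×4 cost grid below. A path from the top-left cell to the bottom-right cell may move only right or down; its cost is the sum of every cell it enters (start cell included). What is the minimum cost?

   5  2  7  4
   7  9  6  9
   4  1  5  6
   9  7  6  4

One optimal route is (0,0) -> (0,1) -> (1,1) -> (2,1) -> (2,2) -> (2,3) -> (3,3).
Its cost is 5 + 2 + 9 + 1 + 5 + 6 + 4 = 32.

32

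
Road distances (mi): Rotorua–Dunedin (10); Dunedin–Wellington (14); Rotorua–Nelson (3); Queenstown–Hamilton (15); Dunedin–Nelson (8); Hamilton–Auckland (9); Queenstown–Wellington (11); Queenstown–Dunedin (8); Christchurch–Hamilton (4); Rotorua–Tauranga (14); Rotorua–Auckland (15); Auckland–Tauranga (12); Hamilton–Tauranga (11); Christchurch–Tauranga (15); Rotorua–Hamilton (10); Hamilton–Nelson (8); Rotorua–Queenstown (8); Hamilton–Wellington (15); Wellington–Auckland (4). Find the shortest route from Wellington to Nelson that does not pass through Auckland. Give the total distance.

A few of the Wellington→Nelson routes:
Wellington → Dunedin → Nelson: 14 + 8 = 22
Wellington → Dunedin → Rotorua → Nelson: 14 + 10 + 3 = 27
Wellington → Queenstown → Rotorua → Nelson: 11 + 8 + 3 = 22
Wellington → Hamilton → Nelson: 15 + 8 = 23
Wellington → Queenstown → Dunedin → Nelson: 11 + 8 + 8 = 27
Best route has total 22 mi.

22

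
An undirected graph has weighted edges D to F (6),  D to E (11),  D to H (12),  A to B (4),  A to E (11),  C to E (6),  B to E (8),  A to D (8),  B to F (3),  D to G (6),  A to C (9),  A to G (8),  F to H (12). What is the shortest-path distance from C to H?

Checking several routes:
C-E-B-F-H: 6 + 8 + 3 + 12 = 29
C-A-B-F-H: 9 + 4 + 3 + 12 = 28
C-E-D-H: 6 + 11 + 12 = 29
C-A-B-F-D-H: 9 + 4 + 3 + 6 + 12 = 34
C-A-D-H: 9 + 8 + 12 = 29
Best route has total 28.

28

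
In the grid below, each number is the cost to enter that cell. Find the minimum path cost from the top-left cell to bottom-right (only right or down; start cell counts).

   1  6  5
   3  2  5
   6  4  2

Cheapest: (0,0)→(1,0)→(1,1)→(2,1)→(2,2)
  1 + 3 + 2 + 4 + 2 = 12

12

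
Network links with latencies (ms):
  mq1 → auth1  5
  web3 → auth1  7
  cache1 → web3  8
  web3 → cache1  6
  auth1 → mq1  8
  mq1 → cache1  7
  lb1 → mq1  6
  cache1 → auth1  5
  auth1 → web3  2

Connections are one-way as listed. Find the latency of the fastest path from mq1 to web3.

Paths from mq1 to web3:
mq1 → auth1 → web3: 5 + 2 = 7
mq1 → cache1 → auth1 → web3: 7 + 5 + 2 = 14
mq1 → cache1 → web3: 7 + 8 = 15
Best route has total 7 ms.

7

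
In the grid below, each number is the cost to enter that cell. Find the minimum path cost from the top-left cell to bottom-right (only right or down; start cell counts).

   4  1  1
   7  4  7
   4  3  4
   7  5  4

Best path: r0c0→r0c1→r1c1→r2c1→r2c2→r3c2
Cost: 4 + 1 + 4 + 3 + 4 + 4 = 20
(Top row then right column would cost 21.)

20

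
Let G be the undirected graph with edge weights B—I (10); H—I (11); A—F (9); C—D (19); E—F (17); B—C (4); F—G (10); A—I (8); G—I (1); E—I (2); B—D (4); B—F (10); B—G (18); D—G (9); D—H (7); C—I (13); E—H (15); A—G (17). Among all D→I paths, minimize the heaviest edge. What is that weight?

Checking several routes:
D -> G -> F -> A -> I: max(9, 10, 9, 8) = 10
D -> G -> I: max(9, 1) = 9
D -> G -> F -> B -> I: max(9, 10, 10, 10) = 10
The minimum achievable maximum is 9.

9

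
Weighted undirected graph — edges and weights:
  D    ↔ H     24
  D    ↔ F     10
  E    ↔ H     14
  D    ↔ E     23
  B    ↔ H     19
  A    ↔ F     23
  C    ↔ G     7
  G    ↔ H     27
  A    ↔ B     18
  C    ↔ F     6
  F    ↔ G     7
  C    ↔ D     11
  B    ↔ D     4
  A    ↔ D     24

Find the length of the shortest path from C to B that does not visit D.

47

Comparing a few candidate routes:
C -> F -> A -> B: 6 + 23 + 18 = 47
C -> G -> F -> A -> B: 7 + 7 + 23 + 18 = 55
C -> G -> H -> B: 7 + 27 + 19 = 53
The minimum is 47.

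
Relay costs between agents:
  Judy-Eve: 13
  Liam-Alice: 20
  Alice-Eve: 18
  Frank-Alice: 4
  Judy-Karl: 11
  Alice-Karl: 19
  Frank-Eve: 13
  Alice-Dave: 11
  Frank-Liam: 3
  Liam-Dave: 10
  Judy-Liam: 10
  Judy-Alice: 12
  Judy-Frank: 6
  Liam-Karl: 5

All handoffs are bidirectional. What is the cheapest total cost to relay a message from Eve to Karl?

Some routes from Eve to Karl:
Eve -> Frank -> Liam -> Karl: 13 + 3 + 5 = 21
Eve -> Frank -> Judy -> Karl: 13 + 6 + 11 = 30
Eve -> Judy -> Karl: 13 + 11 = 24
Eve -> Judy -> Liam -> Karl: 13 + 10 + 5 = 28
Eve -> Judy -> Frank -> Liam -> Karl: 13 + 6 + 3 + 5 = 27
Eve -> Alice -> Frank -> Liam -> Karl: 18 + 4 + 3 + 5 = 30
The minimum is 21.

21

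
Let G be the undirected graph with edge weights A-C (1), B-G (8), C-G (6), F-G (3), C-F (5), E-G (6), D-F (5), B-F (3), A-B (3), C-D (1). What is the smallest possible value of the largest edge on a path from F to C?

A few of the F→C routes:
F → B → A → C: max(3, 3, 1) = 3
F → C: max(5) = 5
F → G → B → A → C: max(3, 8, 3, 1) = 8
F → G → C: max(3, 6) = 6
F → D → C: max(5, 1) = 5
The minimum achievable maximum is 3.

3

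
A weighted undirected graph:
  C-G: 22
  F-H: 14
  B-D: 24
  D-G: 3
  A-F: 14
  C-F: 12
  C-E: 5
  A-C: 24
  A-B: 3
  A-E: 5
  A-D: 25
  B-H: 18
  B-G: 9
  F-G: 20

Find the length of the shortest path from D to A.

Some routes from D to A:
D→A: 25
D→B→A: 24 + 3 = 27
D→G→B→A: 3 + 9 + 3 = 15
Best route has total 15.

15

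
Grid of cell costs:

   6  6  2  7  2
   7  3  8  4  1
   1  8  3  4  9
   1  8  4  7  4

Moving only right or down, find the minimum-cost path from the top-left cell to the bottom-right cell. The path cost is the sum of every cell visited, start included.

37

Path r0c0 → r0c1 → r0c2 → r0c3 → r0c4 → r1c4 → r2c4 → r3c4: 6 + 6 + 2 + 7 + 2 + 1 + 9 + 4 = 37.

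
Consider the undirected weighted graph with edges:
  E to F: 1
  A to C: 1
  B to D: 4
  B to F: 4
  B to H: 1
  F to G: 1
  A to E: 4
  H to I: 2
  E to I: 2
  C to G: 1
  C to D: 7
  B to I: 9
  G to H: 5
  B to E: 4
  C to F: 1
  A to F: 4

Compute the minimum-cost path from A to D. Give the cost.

Checking several routes:
A - C - G - F - B - D: 1 + 1 + 1 + 4 + 4 = 11
A - F - C - D: 4 + 1 + 7 = 12
A - C - F - B - D: 1 + 1 + 4 + 4 = 10
A - C - D: 1 + 7 = 8
A - C - F - E - B - D: 1 + 1 + 1 + 4 + 4 = 11
The minimum is 8.

8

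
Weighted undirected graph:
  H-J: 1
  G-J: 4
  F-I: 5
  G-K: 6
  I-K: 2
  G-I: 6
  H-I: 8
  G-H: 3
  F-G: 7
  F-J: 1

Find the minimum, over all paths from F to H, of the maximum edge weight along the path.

Some routes from F to H:
F - J - G - H: max(1, 4, 3) = 4
F - I - K - G - H: max(5, 2, 6, 3) = 6
F - I - G - H: max(5, 6, 3) = 6
F - I - K - G - J - H: max(5, 2, 6, 4, 1) = 6
F - J - H: max(1, 1) = 1
Smallest bottleneck: 1.

1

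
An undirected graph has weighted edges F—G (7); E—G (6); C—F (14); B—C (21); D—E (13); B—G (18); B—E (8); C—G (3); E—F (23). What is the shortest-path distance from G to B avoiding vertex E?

18

Candidate routes:
G-B: 18
G-F-C-B: 7 + 14 + 21 = 42
G-C-B: 3 + 21 = 24
Shortest: 18.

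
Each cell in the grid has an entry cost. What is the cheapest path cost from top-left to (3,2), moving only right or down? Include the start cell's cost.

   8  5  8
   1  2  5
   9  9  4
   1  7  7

27

One optimal route is [0,0] -> [1,0] -> [1,1] -> [1,2] -> [2,2] -> [3,2].
Its cost is 8 + 1 + 2 + 5 + 4 + 7 = 27.
(Top row then right column would cost 37.)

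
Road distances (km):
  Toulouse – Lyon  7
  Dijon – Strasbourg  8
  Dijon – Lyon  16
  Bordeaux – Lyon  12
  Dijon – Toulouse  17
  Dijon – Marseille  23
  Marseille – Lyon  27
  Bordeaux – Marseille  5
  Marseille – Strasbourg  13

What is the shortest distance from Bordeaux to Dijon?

A few of the Bordeaux→Dijon routes:
Bordeaux-Lyon-Dijon: 12 + 16 = 28
Bordeaux-Marseille-Strasbourg-Dijon: 5 + 13 + 8 = 26
Bordeaux-Marseille-Dijon: 5 + 23 = 28
The minimum is 26 km.

26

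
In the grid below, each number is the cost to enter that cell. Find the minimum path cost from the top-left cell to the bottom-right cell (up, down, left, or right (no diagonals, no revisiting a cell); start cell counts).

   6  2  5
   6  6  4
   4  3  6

Path [0,0] [0,1] [0,2] [1,2] [2,2]: 6 + 2 + 5 + 4 + 6 = 23.

23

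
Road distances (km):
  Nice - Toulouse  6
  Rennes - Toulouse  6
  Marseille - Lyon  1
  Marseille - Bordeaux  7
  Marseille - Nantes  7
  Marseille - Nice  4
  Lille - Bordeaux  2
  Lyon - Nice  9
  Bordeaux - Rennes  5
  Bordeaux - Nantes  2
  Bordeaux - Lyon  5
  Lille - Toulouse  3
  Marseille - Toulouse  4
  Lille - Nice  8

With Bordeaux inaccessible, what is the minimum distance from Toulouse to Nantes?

Paths from Toulouse to Nantes avoiding Bordeaux:
Toulouse→Marseille→Nantes: 4 + 7 = 11
Toulouse→Lille→Nice→Lyon→Marseille→Nantes: 3 + 8 + 9 + 1 + 7 = 28
Toulouse→Nice→Marseille→Nantes: 6 + 4 + 7 = 17
Toulouse→Nice→Lyon→Marseille→Nantes: 6 + 9 + 1 + 7 = 23
Toulouse→Lille→Nice→Marseille→Nantes: 3 + 8 + 4 + 7 = 22
Best route has total 11 km.

11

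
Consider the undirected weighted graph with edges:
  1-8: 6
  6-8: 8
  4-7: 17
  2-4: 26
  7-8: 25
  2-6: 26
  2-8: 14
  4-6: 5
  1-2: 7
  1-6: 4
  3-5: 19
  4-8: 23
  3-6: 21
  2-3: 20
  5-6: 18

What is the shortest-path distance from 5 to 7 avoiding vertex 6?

Checking several routes:
5 → 3 → 2 → 1 → 8 → 4 → 7: 19 + 20 + 7 + 6 + 23 + 17 = 92
5 → 3 → 2 → 1 → 8 → 7: 19 + 20 + 7 + 6 + 25 = 77
5 → 3 → 2 → 8 → 7: 19 + 20 + 14 + 25 = 78
5 → 3 → 2 → 4 → 7: 19 + 20 + 26 + 17 = 82
Shortest: 77.

77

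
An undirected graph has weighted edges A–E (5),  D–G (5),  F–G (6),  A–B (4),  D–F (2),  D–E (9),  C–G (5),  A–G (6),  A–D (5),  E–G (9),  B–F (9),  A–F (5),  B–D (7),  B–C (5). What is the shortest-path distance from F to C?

A few of the F→C routes:
F → A → B → C: 5 + 4 + 5 = 14
F → D → G → C: 2 + 5 + 5 = 12
F → B → C: 9 + 5 = 14
F → G → C: 6 + 5 = 11
F → D → A → B → C: 2 + 5 + 4 + 5 = 16
F → D → B → C: 2 + 7 + 5 = 14
Shortest: 11.

11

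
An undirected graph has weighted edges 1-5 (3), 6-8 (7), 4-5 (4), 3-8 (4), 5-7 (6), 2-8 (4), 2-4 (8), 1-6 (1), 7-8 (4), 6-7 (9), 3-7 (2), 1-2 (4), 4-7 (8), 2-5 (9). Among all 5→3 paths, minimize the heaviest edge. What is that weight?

4

A few of the 5→3 routes:
5 -> 1 -> 2 -> 8 -> 3: max(3, 4, 4, 4) = 4
5 -> 7 -> 3: max(6, 2) = 6
5 -> 7 -> 8 -> 3: max(6, 4, 4) = 6
5 -> 1 -> 2 -> 8 -> 7 -> 3: max(3, 4, 4, 4, 2) = 4
Smallest bottleneck: 4.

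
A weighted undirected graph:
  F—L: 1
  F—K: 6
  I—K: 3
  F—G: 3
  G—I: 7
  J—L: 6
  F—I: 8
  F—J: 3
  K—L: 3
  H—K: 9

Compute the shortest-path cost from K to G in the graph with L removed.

Paths from K to G avoiding L:
K - I - F - G: 3 + 8 + 3 = 14
K - I - G: 3 + 7 = 10
K - F - G: 6 + 3 = 9
K - F - I - G: 6 + 8 + 7 = 21
The minimum is 9.

9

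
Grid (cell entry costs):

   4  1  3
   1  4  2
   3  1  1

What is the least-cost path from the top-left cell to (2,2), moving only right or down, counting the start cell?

Cheapest: [0,0]→[1,0]→[2,0]→[2,1]→[2,2]
  4 + 1 + 3 + 1 + 1 = 10

10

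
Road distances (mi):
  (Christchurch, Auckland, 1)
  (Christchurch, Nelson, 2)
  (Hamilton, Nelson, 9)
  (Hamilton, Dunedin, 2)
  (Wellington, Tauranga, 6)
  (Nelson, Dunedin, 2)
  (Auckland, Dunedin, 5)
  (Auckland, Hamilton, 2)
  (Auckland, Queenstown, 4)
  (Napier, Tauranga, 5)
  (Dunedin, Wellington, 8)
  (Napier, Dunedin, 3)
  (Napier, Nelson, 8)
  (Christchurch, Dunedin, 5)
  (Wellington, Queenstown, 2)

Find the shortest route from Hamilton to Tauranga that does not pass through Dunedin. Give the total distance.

Routes from Hamilton to Tauranga avoiding Dunedin:
Hamilton - Auckland - Christchurch - Nelson - Napier - Tauranga: 2 + 1 + 2 + 8 + 5 = 18
Hamilton - Auckland - Queenstown - Wellington - Tauranga: 2 + 4 + 2 + 6 = 14
Hamilton - Nelson - Christchurch - Auckland - Queenstown - Wellington - Tauranga: 9 + 2 + 1 + 4 + 2 + 6 = 24
Hamilton - Nelson - Napier - Tauranga: 9 + 8 + 5 = 22
The minimum is 14 mi.

14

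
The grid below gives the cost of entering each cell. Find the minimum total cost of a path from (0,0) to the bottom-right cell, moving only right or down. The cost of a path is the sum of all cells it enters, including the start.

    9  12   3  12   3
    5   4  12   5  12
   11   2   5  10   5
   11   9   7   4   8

One optimal route is (0,0) -> (1,0) -> (1,1) -> (2,1) -> (2,2) -> (3,2) -> (3,3) -> (3,4).
Its cost is 9 + 5 + 4 + 2 + 5 + 7 + 4 + 8 = 44.

44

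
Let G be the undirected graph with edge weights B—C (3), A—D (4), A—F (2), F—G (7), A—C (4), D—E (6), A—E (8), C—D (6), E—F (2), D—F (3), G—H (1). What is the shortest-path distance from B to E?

Checking several routes:
B-C-D-F-E: 3 + 6 + 3 + 2 = 14
B-C-A-F-E: 3 + 4 + 2 + 2 = 11
B-C-D-E: 3 + 6 + 6 = 15
B-C-A-E: 3 + 4 + 8 = 15
Best route has total 11.

11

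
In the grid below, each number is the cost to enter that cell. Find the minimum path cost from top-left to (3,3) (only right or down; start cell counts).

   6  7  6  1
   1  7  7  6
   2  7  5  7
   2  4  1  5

Path (0,0) → (1,0) → (2,0) → (3,0) → (3,1) → (3,2) → (3,3): 6 + 1 + 2 + 2 + 4 + 1 + 5 = 21.

21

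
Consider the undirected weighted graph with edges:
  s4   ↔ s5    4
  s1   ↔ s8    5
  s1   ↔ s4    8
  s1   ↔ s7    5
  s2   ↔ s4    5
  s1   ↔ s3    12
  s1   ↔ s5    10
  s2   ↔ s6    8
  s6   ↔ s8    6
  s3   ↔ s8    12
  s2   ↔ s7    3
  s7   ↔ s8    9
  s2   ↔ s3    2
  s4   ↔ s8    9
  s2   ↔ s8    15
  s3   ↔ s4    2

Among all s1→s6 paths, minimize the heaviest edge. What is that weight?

Some routes from s1 to s6:
s1 → s4 → s3 → s2 → s6: max(8, 2, 2, 8) = 8
s1 → s7 → s2 → s6: max(5, 3, 8) = 8
s1 → s8 → s6: max(5, 6) = 6
s1 → s4 → s2 → s6: max(8, 5, 8) = 8
Smallest bottleneck: 6.

6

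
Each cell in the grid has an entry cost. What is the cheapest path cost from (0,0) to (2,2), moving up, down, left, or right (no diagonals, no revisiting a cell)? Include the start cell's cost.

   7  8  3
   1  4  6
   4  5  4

Take r0c0 → r1c0 → r1c1 → r2c1 → r2c2 for a total of 7 + 1 + 4 + 5 + 4 = 21.

21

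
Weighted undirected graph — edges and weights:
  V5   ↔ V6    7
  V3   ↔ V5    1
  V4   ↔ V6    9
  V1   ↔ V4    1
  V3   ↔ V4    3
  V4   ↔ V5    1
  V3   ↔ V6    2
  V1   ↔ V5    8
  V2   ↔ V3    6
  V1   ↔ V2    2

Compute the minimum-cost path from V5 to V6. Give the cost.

Some routes from V5 to V6:
V5 -> V4 -> V6: 1 + 9 = 10
V5 -> V6: 7
V5 -> V3 -> V6: 1 + 2 = 3
V5 -> V4 -> V3 -> V6: 1 + 3 + 2 = 6
Shortest: 3.

3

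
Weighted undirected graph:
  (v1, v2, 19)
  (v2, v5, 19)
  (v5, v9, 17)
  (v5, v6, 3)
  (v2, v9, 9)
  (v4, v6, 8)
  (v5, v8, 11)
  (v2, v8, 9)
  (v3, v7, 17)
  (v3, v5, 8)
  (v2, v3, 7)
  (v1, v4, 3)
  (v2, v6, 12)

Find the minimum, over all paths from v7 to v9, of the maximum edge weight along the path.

Checking several routes:
v7→v3→v5→v8→v2→v9: max(17, 8, 11, 9, 9) = 17
v7→v3→v5→v9: max(17, 8, 17) = 17
v7→v3→v5→v6→v2→v9: max(17, 8, 3, 12, 9) = 17
v7→v3→v2→v8→v5→v9: max(17, 7, 9, 11, 17) = 17
The minimum achievable maximum is 17.

17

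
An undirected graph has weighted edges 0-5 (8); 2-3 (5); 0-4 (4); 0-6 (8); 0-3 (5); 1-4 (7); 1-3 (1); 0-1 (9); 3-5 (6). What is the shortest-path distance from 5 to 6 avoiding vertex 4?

16

Paths from 5 to 6 avoiding 4:
5 -> 3 -> 0 -> 6: 6 + 5 + 8 = 19
5 -> 3 -> 1 -> 0 -> 6: 6 + 1 + 9 + 8 = 24
5 -> 0 -> 6: 8 + 8 = 16
Shortest: 16.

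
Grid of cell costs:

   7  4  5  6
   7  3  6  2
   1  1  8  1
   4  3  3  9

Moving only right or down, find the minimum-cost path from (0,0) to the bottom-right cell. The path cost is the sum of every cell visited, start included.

30

One optimal route is [0,0] → [0,1] → [1,1] → [2,1] → [3,1] → [3,2] → [3,3].
Its cost is 7 + 4 + 3 + 1 + 3 + 3 + 9 = 30.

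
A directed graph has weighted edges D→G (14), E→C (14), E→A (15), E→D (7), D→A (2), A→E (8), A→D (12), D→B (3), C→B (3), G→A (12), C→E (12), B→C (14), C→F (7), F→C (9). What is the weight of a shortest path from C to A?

21

Routes from C to A:
C → E → D → G → A: 12 + 7 + 14 + 12 = 45
C → E → A: 12 + 15 = 27
C → E → D → A: 12 + 7 + 2 = 21
The minimum is 21.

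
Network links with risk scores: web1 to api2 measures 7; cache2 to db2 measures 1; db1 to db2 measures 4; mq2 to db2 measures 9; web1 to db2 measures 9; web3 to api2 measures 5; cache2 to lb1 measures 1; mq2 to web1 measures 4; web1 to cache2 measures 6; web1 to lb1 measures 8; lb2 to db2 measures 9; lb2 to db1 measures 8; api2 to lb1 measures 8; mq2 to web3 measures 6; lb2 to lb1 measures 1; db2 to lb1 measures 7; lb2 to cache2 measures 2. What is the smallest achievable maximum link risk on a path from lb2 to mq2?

6

Some routes from lb2 to mq2:
lb2→cache2→web1→api2→web3→mq2: max(2, 6, 7, 5, 6) = 7
lb2→lb1→cache2→web1→api2→web3→mq2: max(1, 1, 6, 7, 5, 6) = 7
lb2→lb1→cache2→web1→mq2: max(1, 1, 6, 4) = 6
lb2→lb1→db2→cache2→web1→mq2: max(1, 7, 1, 6, 4) = 7
lb2→lb1→db2→cache2→web1→api2→web3→mq2: max(1, 7, 1, 6, 7, 5, 6) = 7
lb2→cache2→web1→mq2: max(2, 6, 4) = 6
The minimum achievable maximum is 6.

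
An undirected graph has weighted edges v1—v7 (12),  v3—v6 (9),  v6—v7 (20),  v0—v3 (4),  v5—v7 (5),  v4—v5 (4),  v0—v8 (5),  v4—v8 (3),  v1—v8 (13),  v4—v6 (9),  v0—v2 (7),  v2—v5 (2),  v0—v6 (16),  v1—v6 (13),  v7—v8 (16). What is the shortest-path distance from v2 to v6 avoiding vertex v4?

Checking several routes:
v2 → v5 → v7 → v6: 2 + 5 + 20 = 27
v2 → v0 → v8 → v1 → v6: 7 + 5 + 13 + 13 = 38
v2 → v0 → v6: 7 + 16 = 23
v2 → v0 → v3 → v6: 7 + 4 + 9 = 20
v2 → v5 → v7 → v1 → v6: 2 + 5 + 12 + 13 = 32
The minimum is 20.

20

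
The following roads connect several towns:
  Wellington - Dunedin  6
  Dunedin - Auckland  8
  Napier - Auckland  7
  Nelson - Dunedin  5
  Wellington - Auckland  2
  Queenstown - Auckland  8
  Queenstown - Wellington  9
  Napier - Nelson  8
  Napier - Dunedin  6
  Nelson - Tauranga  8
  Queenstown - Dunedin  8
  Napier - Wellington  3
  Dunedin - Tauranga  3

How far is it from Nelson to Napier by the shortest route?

A few of the Nelson→Napier routes:
Nelson → Dunedin → Napier: 5 + 6 = 11
Nelson → Dunedin → Wellington → Napier: 5 + 6 + 3 = 14
Nelson → Tauranga → Dunedin → Napier: 8 + 3 + 6 = 17
Nelson → Napier: 8
Shortest: 8.

8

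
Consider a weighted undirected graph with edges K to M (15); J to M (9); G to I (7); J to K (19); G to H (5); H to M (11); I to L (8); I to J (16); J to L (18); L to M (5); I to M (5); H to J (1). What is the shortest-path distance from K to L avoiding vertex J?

20

Paths from K to L avoiding J:
K→M→I→L: 15 + 5 + 8 = 28
K→M→H→G→I→L: 15 + 11 + 5 + 7 + 8 = 46
K→M→L: 15 + 5 = 20
Best route has total 20.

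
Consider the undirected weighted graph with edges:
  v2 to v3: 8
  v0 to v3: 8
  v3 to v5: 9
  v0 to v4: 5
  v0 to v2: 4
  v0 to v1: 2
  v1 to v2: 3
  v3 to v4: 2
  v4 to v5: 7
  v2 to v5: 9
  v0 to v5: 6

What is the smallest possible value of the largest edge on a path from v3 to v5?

Comparing a few candidate routes:
v3→v4→v5: max(2, 7) = 7
v3→v4→v0→v5: max(2, 5, 6) = 6
v3→v2→v0→v5: max(8, 4, 6) = 8
v3→v2→v1→v0→v4→v5: max(8, 3, 2, 5, 7) = 8
v3→v2→v0→v4→v5: max(8, 4, 5, 7) = 8
v3→v2→v1→v0→v5: max(8, 3, 2, 6) = 8
The minimum achievable maximum is 6.

6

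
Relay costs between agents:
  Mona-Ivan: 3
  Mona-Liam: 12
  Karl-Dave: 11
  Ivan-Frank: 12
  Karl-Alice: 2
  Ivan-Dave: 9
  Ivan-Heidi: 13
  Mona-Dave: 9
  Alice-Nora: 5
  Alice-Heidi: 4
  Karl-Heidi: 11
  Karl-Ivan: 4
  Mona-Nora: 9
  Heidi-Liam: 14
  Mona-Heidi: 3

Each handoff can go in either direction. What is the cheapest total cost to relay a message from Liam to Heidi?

14

A few of the Liam→Heidi routes:
Liam - Mona - Nora - Alice - Heidi: 12 + 9 + 5 + 4 = 30
Liam - Heidi: 14
Liam - Mona - Ivan - Karl - Alice - Heidi: 12 + 3 + 4 + 2 + 4 = 25
Liam - Mona - Heidi: 12 + 3 = 15
Liam - Mona - Ivan - Karl - Heidi: 12 + 3 + 4 + 11 = 30
Liam - Mona - Ivan - Heidi: 12 + 3 + 13 = 28
The minimum is 14.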